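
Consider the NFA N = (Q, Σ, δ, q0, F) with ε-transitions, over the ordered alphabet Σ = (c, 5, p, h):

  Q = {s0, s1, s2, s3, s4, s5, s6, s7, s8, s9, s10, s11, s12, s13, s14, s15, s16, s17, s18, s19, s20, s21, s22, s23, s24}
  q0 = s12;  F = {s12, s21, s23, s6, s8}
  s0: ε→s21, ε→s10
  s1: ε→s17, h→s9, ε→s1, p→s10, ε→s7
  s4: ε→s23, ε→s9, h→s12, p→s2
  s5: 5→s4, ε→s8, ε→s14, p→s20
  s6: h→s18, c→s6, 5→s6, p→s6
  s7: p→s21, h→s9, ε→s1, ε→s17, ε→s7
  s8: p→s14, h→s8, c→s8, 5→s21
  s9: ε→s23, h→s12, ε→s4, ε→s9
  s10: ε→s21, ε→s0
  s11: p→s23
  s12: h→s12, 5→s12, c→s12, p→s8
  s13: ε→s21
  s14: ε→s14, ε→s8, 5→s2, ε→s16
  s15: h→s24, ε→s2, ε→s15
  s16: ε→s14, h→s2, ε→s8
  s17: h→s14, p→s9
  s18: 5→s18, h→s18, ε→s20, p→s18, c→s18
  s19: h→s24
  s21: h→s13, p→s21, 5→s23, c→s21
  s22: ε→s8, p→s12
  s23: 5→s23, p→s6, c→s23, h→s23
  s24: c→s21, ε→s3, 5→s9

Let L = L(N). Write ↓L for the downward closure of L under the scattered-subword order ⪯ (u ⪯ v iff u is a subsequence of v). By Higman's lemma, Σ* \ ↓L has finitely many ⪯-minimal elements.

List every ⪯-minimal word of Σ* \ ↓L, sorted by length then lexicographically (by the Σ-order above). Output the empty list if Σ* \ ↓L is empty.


|Q|=25, |F|=5, |δ|=71 (28 ε).
min D↑ (6 st, q0=0, F={5}): 0:c→0,5→0,p→1,h→0 1:c→1,5→2,p→1,h→1 2:c→2,5→3,p→2,h→2 3:c→3,5→3,p→4,h→3 4:c→4,5→4,p→4,h→5 5:c→5,5→5,p→5,h→5.
'p55ph': |S_i|=[11, 10, 7, 4, 3, 2] end={s18,s20} rej; 5/5 single-dels accept.
1 minimals (antichain).

Antichain: [p55ph].


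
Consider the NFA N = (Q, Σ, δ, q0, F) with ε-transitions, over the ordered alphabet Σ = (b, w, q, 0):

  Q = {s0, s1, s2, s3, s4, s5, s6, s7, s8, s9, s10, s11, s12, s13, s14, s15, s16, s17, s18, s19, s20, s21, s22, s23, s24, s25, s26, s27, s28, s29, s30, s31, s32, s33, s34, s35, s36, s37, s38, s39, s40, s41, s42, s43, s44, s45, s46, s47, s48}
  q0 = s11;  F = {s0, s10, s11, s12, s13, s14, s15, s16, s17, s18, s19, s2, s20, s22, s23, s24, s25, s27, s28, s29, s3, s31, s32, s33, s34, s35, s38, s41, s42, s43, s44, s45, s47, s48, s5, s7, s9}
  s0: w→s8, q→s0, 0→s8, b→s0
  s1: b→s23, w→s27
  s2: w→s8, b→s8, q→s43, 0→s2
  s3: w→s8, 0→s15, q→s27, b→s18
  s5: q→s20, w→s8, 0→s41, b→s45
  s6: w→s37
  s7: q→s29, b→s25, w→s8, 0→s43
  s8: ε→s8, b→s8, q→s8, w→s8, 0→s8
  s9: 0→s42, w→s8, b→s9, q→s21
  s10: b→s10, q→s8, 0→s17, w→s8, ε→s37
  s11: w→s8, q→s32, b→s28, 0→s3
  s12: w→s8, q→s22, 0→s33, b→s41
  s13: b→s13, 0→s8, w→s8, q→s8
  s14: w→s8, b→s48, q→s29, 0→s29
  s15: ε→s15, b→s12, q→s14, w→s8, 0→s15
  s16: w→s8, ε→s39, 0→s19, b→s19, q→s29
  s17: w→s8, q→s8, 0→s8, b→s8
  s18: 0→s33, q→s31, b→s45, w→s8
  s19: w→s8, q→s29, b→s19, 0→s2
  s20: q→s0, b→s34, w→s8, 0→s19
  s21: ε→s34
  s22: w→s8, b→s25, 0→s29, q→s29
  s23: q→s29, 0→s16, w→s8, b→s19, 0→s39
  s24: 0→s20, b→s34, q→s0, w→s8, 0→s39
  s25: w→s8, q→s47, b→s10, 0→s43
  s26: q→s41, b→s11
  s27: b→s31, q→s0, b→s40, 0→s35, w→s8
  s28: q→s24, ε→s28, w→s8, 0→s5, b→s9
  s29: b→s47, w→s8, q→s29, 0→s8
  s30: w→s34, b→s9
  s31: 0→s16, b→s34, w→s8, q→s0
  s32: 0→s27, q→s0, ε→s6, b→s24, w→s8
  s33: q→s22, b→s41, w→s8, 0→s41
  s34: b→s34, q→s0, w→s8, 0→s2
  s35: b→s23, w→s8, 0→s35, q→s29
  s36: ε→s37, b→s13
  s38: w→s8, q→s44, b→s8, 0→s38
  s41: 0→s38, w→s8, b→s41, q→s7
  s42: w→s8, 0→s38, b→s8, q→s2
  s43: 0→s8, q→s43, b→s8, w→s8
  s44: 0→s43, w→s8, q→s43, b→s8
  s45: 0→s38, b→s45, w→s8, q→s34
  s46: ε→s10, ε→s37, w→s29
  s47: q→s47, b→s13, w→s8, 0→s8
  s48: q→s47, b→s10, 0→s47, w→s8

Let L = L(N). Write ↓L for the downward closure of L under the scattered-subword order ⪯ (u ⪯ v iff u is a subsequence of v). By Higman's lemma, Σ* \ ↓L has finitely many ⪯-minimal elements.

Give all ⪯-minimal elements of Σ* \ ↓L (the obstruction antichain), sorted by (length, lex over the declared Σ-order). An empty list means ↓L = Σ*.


Antichain: [w, qq0, bb0b, b000b, 00q00, 00qbbq].

|Q|=49, |F|=37, |δ|=174 (10 ε).
min D↑ (38 st, q0=0, F={2}): 0:b→1,w→2,q→3,0→4 1:b→5,w→2,q→6,0→7 2:b→2,w→2,q→2,0→2 3:b→6,w→2,q→8,0→9 4:b→10,w→2,q→9,0→11 5:b→5,w→2,q→12,0→13 6:b→12,w→2,q→8,0→14 7:b→15,w→2,q→14,0→16 8:b→8,w→2,q→8,0→2 9:b→17,w→2,q→8,0→18 10:b→15,w→2,q→17,0→19 11:b→20,w→2,q→21,0→11 12:b→12,w→2,q→8,0→22 13:b→2,w→2,q→22,0→23 14:b→12,w→2,q→8,0→24 15:b→15,w→2,q→12,0→23 16:b→16,w→2,q→25,0→23 17:b→12,w→2,q→8,0→26 18:b→27,w→2,q→28,0→18 19:b→16,w→2,q→29,0→16 20:b→16,w→2,q→29,0→19 21:b→30,w→2,q→28,0→28 22:b→2,w→2,q→31,0→22 23:b→2,w→2,q→32,0→23 24:b→24,w→2,q→28,0→22 25:b→33,w→2,q→28,0→31 26:b→24,w→2,q→28,0→24 27:b→24,w→2,q→28,0→26 28:b→34,w→2,q→28,0→2 29:b→33,w→2,q→28,0→28 30:b→35,w→2,q→34,0→34 31:b→2,w→2,q→31,0→2 32:b→2,w→2,q→31,0→31 33:b→35,w→2,q→34,0→31 34:b→36,w→2,q→34,0→2 35:b→35,w→2,q→2,0→37 36:b→36,w→2,q→2,0→2 37:b→2,w→2,q→2,0→2 [Hopcroft].
'w': |S_i|=[43, 2] end={s37,s8} — reject; 1/1 deletions ∈↓L.
'qq0': run [43, 30, 6, 1] end={s8} — reject; 3/3 deletions ∈↓L.
'bb0b': |S_i|=[43, 35, 21, 7, 1] end={s8} rej; 4/4 del acc.
'b000b': |S_i|=[43, 35, 25, 15, 6, 1] end={s8} ∉↓L; 5/5 deletions ∈↓L.
'00q00': N↓-sim [43, 36, 25, 14, 6, 1] end={s8} — reject; 5/5 single-dels accept.
'00qbbq': run [43, 36, 25, 14, 9, 5, 1] end={s8} — reject; 6/6 single-dels accept.
6 obstructions.


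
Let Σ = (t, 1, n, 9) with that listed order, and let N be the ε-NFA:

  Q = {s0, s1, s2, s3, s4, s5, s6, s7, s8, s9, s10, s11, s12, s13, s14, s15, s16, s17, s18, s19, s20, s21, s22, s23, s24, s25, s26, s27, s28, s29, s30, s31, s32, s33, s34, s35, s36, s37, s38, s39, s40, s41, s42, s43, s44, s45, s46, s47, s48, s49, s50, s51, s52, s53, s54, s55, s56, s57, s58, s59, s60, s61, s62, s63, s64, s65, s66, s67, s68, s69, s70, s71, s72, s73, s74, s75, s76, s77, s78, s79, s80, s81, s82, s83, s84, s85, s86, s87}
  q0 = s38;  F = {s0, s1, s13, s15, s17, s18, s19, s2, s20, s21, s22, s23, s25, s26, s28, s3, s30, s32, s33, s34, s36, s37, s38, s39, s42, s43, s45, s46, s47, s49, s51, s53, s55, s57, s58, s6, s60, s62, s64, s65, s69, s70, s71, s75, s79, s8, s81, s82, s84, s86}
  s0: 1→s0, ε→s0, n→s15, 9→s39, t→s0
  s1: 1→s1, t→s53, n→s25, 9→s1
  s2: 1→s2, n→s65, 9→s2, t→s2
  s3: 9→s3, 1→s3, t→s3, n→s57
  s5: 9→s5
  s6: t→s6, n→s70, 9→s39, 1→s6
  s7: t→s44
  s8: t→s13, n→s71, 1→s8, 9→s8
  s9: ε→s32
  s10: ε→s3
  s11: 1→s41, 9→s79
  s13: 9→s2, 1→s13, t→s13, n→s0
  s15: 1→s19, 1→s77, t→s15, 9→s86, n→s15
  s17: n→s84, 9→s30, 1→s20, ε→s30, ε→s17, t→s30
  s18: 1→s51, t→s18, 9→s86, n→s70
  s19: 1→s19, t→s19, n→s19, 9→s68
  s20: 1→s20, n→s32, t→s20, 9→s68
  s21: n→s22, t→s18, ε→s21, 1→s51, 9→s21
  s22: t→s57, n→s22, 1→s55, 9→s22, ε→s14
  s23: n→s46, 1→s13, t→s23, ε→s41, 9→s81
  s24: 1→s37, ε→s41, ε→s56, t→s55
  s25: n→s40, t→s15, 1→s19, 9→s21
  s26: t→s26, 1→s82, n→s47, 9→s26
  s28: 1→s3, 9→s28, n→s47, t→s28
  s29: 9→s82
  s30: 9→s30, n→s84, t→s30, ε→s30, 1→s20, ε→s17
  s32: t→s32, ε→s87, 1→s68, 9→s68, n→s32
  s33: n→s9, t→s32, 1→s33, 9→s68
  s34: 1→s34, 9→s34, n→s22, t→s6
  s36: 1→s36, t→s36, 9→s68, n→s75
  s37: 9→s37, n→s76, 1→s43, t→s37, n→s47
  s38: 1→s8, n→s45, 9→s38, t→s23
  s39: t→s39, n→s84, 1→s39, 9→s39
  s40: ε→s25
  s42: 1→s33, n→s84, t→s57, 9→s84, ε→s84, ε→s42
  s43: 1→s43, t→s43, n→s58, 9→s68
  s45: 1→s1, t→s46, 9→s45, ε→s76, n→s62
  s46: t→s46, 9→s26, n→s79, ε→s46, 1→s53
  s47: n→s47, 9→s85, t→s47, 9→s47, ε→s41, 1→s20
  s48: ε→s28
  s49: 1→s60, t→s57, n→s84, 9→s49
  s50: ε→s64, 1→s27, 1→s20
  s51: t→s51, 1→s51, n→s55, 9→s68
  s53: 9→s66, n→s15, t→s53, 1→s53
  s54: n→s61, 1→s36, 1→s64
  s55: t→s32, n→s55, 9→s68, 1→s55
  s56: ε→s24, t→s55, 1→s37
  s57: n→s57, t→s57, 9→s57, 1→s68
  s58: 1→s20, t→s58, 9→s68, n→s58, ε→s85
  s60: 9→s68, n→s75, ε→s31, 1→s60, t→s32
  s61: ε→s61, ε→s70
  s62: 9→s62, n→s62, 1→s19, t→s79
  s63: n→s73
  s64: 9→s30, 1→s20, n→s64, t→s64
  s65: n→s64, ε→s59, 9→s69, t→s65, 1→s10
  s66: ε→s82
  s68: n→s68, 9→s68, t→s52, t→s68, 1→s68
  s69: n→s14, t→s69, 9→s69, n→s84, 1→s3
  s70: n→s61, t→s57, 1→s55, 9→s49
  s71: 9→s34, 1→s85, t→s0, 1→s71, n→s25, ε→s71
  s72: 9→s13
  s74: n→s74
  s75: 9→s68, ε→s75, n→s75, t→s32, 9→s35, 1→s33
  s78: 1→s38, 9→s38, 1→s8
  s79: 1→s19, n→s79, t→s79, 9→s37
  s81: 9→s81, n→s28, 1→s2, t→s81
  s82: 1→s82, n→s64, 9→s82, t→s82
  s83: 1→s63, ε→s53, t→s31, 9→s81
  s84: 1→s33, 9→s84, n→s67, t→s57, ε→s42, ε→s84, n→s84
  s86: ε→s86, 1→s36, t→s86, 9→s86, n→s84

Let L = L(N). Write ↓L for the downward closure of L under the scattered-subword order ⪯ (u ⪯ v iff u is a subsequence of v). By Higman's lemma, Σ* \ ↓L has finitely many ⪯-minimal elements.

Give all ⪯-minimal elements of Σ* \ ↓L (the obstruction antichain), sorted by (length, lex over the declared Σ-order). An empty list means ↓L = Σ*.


min(Σ*\↓L) = [nn19, t9n1n1, 1n9nt1].

|Q|=88, |F|=50, |δ|=269 (34 ε).
min D↑ (49 st, q0=0, F={29}): 0:t→1,1→2,n→3,9→0 1:t→1,1→4,n→5,9→6 2:t→4,1→2,n→7,9→2 3:t→5,1→8,n→9,9→3 4:t→4,1→4,n→10,9→11 5:t→5,1→12,n→13,9→14 6:t→6,1→11,n→15,9→6 7:t→10,1→7,n→16,9→17 8:t→12,1→8,n→16,9→8 9:t→13,1→18,n→9,9→9 10:t→10,1→10,n→19,9→20 11:t→11,1→11,n→21,9→11 12:t→12,1→12,n→19,9→22 13:t→13,1→18,n→13,9→23 14:t→14,1→22,n→24,9→14 15:t→15,1→25,n→24,9→15 16:t→19,1→18,n→16,9→26 17:t→27,1→17,n→28,9→17 18:t→18,1→18,n→18,9→29 19:t→19,1→18,n→19,9→30 20:t→20,1→20,n→31,9→20 21:t→21,1→25,n→32,9→33 22:t→22,1→22,n→32,9→22 23:t→23,1→34,n→24,9→23 24:t→24,1→35,n→24,9→24 25:t→25,1→25,n→36,9→25 26:t→37,1→38,n→28,9→26 27:t→27,1→27,n→39,9→20 28:t→36,1→40,n→28,9→28 29:t→29,1→29,n→29,9→29 30:t→30,1→41,n→31,9→30 31:t→36,1→42,n→31,9→31 32:t→32,1→35,n→32,9→43 33:t→33,1→25,n→31,9→33 34:t→34,1→34,n→44,9→29 35:t→35,1→35,n→45,9→29 36:t→36,1→29,n→36,9→36 37:t→37,1→38,n→39,9→30 38:t→38,1→38,n→40,9→29 39:t→36,1→40,n→39,9→46 40:t→45,1→40,n→40,9→29 41:t→41,1→41,n→47,9→29 42:t→45,1→42,n→45,9→29 43:t→43,1→35,n→31,9→43 44:t→44,1→35,n→44,9→29 45:t→45,1→29,n→45,9→29 46:t→36,1→48,n→31,9→46 47:t→45,1→42,n→47,9→29 48:t→45,1→48,n→47,9→29.
'nn19': |S_i|=[67, 61, 43, 19, 3] end={s35,s52,s68} ∉↓L; 4/4 deletions ∈↓L.
't9n1n1': |S_i|=[67, 56, 41, 28, 10, 6, 2] end={s52,s68} rej; 6/6 del acc.
'1n9nt1': run [67, 54, 46, 33, 20, 5, 2] end={s52,s68} — reject; 6/6 del acc.
3 words, ⪯-incomp.


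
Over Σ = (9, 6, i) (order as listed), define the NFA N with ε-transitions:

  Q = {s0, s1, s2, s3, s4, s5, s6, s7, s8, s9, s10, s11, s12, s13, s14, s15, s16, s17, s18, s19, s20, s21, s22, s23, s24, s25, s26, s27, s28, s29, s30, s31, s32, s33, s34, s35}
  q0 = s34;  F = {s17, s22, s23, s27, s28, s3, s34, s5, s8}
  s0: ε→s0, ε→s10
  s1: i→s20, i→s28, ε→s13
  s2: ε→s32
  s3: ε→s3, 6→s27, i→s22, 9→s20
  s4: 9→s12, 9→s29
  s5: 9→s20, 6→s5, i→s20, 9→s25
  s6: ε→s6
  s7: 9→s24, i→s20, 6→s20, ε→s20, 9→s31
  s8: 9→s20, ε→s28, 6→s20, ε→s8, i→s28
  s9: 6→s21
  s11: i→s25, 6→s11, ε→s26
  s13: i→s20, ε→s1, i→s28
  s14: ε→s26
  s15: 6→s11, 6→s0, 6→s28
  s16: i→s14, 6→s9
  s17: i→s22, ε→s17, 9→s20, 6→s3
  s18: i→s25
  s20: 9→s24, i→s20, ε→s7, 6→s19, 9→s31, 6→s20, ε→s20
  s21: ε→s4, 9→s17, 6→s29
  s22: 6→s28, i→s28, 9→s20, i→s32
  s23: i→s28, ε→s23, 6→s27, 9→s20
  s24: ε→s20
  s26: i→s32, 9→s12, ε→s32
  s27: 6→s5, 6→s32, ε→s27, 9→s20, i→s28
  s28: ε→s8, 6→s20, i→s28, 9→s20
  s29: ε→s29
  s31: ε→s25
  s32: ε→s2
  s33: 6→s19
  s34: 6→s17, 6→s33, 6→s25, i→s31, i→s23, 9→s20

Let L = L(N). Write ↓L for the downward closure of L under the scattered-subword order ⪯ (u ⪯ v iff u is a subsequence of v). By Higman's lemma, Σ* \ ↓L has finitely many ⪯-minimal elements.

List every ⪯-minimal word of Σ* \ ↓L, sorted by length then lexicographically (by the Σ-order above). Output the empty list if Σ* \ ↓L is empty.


|Q|=36, |F|=9, |δ|=86 (24 ε).
min D↑ (9 st, q0=0, F={1}): 0:9→1,6→2,i→3 1:9→1,6→1,i→1 2:9→1,6→4,i→5 3:9→1,6→6,i→7 4:9→1,6→6,i→5 5:9→1,6→7,i→7 6:9→1,6→8,i→7 7:9→1,6→1,i→7 8:9→1,6→8,i→1 [Hopcroft].
'9': |S_i|=[18, 6] end={s19,s20,s24,s25,s31,s7} ∉↓L; 1/1 single-dels accept.
'ii6': run [18, 14, 10, 6] end={s19,s20,s24,s25,s31,s7} rej; 3/3 single-dels accept.
'6i66': run [18, 16, 11, 8, 6] end={s19,s20,s24,s25,s31,s7} rej; 4/4 del acc.
'i66i': N↓-sim [18, 14, 12, 9, 6] end={s19,s20,s24,s25,s31,s7} rej; 4/4 del acc.
'6666i': |S_i|=[18, 16, 14, 12, 9, 6] end={s19,s20,s24,s25,s31,s7} rej; 5/5 single-dels accept.
'666i6': N↓-sim [18, 16, 14, 12, 8, 6] end={s19,s20,s24,s25,s31,s7} rej; 5/5 del acc.
6 words, ⪯-incomp.

Antichain: [9, ii6, 6i66, i66i, 6666i, 666i6].


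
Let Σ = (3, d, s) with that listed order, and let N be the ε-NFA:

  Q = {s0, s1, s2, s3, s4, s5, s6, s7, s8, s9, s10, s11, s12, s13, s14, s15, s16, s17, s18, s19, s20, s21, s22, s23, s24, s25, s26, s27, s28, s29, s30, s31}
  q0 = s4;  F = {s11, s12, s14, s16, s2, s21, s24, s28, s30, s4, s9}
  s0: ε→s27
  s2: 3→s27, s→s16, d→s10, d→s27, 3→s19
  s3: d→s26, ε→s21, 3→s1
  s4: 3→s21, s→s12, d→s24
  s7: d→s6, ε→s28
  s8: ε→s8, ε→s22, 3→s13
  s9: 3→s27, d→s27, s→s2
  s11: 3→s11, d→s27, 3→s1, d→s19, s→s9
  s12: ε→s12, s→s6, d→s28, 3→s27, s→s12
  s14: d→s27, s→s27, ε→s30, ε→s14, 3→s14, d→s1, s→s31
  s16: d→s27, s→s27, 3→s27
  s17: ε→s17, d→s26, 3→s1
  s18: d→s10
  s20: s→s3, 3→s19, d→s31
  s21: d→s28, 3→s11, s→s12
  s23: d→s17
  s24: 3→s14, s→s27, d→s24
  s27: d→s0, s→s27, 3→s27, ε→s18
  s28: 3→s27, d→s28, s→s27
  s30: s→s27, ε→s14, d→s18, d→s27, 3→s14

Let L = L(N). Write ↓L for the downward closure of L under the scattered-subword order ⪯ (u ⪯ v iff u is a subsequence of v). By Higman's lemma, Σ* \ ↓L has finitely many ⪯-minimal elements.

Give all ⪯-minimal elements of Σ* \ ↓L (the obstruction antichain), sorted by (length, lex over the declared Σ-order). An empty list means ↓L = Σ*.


A = [ds, s3, 33d, 3d3, d3d, 33ssss].

|Q|=32, |F|=11, |δ|=66 (11 ε).
min D↑ (11 st, q0=0, F={7}): 0:3→1,d→2,s→3 1:3→4,d→5,s→3 2:3→6,d→2,s→7 3:3→7,d→5,s→3 4:3→4,d→7,s→8 5:3→7,d→5,s→7 6:3→6,d→7,s→7 7:3→7,d→7,s→7 8:3→7,d→7,s→9 9:3→7,d→7,s→10 10:3→7,d→7,s→7 (ε-aug+det+¬).
'ds': |S_i|=[19, 11, 5] end={s0,s10,s18,s27,s31} — reject; 2/2 del acc.
's3': run [19, 12, 5] end={s0,s10,s18,s19,s27} — reject; 2/2 single-dels accept.
'33d': N↓-sim [19, 17, 13, 6] end={s0,s1,s10,s18,s19,s27} — reject; 3/3 deletions ∈↓L.
'3d3': run [19, 17, 7, 4] end={s0,s10,s18,s27} ∉↓L; 3/3 del acc.
'd3d': N↓-sim [19, 11, 8, 5] end={s0,s1,s10,s18,s27} — reject; 3/3 single-dels accept.
'33ssss': |S_i|=[19, 17, 13, 9, 7, 5, 4] end={s0,s10,s18,s27} — reject; 6/6 deletions ∈↓L.
6 obstructions.


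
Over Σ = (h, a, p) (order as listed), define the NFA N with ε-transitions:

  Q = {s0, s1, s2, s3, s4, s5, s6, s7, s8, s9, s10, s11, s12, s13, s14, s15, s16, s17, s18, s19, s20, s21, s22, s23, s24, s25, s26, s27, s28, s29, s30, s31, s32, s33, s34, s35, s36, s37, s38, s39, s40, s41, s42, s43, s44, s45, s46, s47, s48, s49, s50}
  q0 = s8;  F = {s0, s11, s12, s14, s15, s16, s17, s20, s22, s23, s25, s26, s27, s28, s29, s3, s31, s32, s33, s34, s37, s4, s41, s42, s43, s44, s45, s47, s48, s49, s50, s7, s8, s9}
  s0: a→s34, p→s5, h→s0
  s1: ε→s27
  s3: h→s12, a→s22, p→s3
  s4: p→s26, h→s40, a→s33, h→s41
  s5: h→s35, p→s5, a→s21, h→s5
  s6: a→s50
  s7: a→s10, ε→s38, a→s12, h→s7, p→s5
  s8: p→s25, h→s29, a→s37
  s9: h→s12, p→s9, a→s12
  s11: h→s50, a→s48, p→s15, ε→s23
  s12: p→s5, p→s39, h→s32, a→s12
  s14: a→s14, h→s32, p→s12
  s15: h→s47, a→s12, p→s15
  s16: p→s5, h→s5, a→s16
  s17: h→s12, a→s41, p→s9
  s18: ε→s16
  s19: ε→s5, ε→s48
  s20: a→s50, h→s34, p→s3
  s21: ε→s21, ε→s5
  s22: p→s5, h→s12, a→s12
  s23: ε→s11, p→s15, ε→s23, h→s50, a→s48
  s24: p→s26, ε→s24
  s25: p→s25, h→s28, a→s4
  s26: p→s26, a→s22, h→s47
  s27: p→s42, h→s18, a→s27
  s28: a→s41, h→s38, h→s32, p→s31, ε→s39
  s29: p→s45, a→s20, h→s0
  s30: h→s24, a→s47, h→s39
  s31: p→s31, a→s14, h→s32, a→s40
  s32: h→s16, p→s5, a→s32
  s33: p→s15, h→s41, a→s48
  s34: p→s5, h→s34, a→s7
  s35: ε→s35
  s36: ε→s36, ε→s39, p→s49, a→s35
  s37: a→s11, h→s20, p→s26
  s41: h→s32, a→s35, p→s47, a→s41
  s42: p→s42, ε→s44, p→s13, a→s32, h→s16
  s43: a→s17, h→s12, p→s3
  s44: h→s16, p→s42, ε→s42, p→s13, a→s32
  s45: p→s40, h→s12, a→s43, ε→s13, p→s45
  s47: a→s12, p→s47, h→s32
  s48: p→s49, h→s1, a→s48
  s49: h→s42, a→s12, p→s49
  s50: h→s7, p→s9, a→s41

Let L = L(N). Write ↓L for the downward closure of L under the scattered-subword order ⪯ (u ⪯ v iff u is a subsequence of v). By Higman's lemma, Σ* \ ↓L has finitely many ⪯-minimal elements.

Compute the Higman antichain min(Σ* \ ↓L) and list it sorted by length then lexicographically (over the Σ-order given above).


|Q|=51, |F|=34, |δ|=140 (18 ε).
min D↑ (33 st, q0=0, F={12}): 0:h→1,a→2,p→3 1:h→4,a→5,p→6 2:h→5,a→7,p→8 3:h→9,a→10,p→3 4:h→4,a→11,p→12 5:h→11,a→13,p→14 6:h→15,a→16,p→6 7:h→13,a→17,p→18 8:h→19,a→20,p→8 9:h→21,a→22,p→23 10:h→22,a→24,p→8 11:h→11,a→25,p→12 12:h→12,a→12,p→12 13:h→25,a→22,p→26 14:h→15,a→20,p→14 15:h→21,a→15,p→12 16:h→15,a→27,p→14 17:h→28,a→17,p→29 18:h→19,a→15,p→18 19:h→21,a→15,p→19 20:h→15,a→15,p→12 21:h→30,a→21,p→12 22:h→21,a→22,p→19 23:h→21,a→31,p→23 24:h→22,a→17,p→18 25:h→25,a→15,p→12 26:h→15,a→15,p→26 27:h→15,a→22,p→26 28:h→30,a→28,p→32 29:h→32,a→15,p→29 30:h→12,a→30,p→12 31:h→21,a→31,p→15 32:h→30,a→21,p→32.
'hhp': N↓-sim [44, 33, 13, 4] end={s21,s35,s39,s5} — reject; 3/3 single-dels accept.
'apap': |S_i|=[44, 37, 17, 8, 4] end={s21,s35,s39,s5} — reject; 4/4 deletions ∈↓L.
'phhhh': N↓-sim [44, 33, 20, 7, 4, 3] end={s21,s35,s5} ∉↓L; 5/5 deletions ∈↓L.
'aaahhh': |S_i|=[44, 37, 29, 19, 11, 5, 3] end={s21,s35,s5} ∉↓L; 6/6 deletions ∈↓L.
'phpapp': N↓-sim [44, 33, 20, 14, 9, 7, 4] end={s21,s35,s39,s5} — reject; 6/6 deletions ∈↓L.
5 words, ⪯-incomp.

Antichain: [hhp, apap, phhhh, aaahhh, phpapp].


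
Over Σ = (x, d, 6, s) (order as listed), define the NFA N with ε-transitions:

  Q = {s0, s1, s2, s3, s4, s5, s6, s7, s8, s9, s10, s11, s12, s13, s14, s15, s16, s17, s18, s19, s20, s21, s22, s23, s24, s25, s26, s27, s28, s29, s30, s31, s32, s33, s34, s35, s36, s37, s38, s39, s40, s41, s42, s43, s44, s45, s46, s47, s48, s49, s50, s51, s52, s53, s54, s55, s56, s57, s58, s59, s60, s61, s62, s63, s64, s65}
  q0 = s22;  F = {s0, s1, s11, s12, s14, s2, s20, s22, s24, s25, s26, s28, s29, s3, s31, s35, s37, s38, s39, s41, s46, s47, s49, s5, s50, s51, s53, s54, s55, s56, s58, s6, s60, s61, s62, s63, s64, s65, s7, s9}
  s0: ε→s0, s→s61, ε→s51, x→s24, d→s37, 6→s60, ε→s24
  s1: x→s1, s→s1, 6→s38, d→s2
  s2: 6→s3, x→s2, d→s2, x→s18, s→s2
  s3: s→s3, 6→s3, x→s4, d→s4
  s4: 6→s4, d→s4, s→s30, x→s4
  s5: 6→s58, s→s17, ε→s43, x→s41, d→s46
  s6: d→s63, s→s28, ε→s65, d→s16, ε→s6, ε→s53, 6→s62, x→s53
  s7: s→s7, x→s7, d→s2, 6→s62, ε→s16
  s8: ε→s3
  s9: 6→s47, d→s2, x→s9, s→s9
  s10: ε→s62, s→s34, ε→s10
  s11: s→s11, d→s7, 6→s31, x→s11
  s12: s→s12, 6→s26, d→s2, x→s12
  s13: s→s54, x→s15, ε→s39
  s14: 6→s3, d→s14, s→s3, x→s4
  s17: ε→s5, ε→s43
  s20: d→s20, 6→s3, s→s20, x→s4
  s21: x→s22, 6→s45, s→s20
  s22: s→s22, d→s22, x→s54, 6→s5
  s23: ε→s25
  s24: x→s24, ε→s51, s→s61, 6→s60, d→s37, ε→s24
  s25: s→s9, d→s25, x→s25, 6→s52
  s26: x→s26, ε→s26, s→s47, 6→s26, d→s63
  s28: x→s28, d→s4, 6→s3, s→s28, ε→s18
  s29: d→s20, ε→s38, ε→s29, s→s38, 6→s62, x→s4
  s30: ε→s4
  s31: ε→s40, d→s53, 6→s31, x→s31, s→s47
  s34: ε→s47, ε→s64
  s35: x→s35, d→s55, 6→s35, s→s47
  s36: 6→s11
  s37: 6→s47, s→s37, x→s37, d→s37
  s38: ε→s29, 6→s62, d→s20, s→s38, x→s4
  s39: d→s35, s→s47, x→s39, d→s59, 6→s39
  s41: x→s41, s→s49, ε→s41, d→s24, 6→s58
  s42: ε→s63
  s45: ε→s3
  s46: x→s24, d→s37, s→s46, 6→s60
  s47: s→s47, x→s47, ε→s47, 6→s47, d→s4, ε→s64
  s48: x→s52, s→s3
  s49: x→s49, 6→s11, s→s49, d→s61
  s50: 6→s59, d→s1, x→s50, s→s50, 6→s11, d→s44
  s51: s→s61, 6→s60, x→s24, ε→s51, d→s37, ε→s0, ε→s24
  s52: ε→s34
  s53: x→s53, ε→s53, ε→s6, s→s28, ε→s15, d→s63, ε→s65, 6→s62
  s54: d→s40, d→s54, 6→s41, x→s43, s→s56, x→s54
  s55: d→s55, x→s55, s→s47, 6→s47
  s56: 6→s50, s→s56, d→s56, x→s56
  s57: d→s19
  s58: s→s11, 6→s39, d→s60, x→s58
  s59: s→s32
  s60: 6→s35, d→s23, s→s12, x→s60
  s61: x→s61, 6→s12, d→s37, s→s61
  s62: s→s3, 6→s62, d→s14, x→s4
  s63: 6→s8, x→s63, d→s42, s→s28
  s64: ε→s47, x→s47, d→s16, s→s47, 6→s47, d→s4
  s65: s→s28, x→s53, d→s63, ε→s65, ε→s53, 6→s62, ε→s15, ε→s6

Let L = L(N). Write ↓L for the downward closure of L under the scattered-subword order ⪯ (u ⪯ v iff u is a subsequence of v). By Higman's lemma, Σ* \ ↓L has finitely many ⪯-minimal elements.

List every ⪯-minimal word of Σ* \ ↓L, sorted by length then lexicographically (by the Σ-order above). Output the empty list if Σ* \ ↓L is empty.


|Q|=66, |F|=40, |δ|=227 (44 ε).
min D↑ (35 st, q0=0, F={24}): 0:x→1,d→0,6→2,s→0 1:x→1,d→1,6→3,s→4 2:x→3,d→5,6→6,s→2 3:x→3,d→7,6→6,s→8 4:x→4,d→4,6→9,s→4 5:x→7,d→10,6→11,s→5 6:x→6,d→11,6→12,s→13 7:x→7,d→10,6→11,s→14 8:x→8,d→14,6→13,s→8 9:x→9,d→15,6→13,s→9 10:x→10,d→10,6→16,s→10 11:x→11,d→17,6→18,s→19 12:x→12,d→18,6→12,s→16 13:x→13,d→20,6→21,s→13 14:x→14,d→10,6→19,s→14 15:x→15,d→22,6→23,s→15 16:x→16,d→24,6→16,s→16 17:x→17,d→17,6→16,s→25 18:x→18,d→26,6→18,s→16 19:x→19,d→22,6→27,s→19 20:x→20,d→22,6→28,s→20 21:x→21,d→29,6→21,s→16 22:x→22,d→22,6→30,s→22 23:x→24,d→31,6→28,s→23 24:x→24,d→24,6→24,s→24 25:x→25,d→22,6→16,s→25 26:x→26,d→26,6→16,s→16 27:x→27,d→32,6→27,s→16 28:x→24,d→33,6→28,s→30 29:x→29,d→32,6→28,s→34 30:x→24,d→24,6→30,s→30 31:x→24,d→31,6→30,s→31 32:x→32,d→32,6→30,s→34 33:x→24,d→33,6→30,s→30 34:x→34,d→24,6→30,s→34.
'6dd6d': run [56, 53, 42, 21, 9, 3] end={s16,s30,s4} rej; 5/5 single-dels accept.
'666sd': |S_i|=[56, 53, 39, 27, 9, 3] end={s16,s30,s4} ∉↓L; 5/5 single-dels accept.
'xs6d6x': run [56, 52, 37, 32, 22, 9, 2] end={s30,s4} — reject; 6/6 deletions ∈↓L.
'66sd6x': run [56, 53, 39, 29, 18, 6, 2] end={s30,s4} — reject; 6/6 del acc.
4 minimals (antichain).

A = [6dd6d, 666sd, xs6d6x, 66sd6x].


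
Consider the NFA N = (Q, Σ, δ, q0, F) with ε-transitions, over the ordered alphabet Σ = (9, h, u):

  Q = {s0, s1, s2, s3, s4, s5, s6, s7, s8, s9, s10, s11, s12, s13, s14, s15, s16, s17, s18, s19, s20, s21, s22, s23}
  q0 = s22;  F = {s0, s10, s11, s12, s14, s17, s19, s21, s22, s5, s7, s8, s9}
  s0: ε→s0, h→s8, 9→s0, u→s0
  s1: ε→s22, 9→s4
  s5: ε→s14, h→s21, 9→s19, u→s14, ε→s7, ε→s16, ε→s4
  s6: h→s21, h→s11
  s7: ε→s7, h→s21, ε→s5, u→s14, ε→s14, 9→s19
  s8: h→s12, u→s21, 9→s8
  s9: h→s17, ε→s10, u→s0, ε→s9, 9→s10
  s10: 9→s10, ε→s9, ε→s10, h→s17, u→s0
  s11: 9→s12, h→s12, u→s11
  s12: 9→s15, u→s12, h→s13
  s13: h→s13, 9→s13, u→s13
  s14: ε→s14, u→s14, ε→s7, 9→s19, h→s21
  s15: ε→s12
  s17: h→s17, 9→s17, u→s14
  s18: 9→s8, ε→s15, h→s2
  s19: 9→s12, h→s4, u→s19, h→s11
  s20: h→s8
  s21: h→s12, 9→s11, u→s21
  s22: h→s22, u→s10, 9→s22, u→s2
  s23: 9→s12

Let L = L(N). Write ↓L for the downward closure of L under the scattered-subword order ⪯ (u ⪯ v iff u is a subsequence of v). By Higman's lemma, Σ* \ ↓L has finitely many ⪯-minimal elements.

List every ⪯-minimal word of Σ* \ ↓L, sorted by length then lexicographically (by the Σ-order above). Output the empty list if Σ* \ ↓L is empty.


|Q|=24, |F|=13, |δ|=68 (17 ε).
min D↑ (11 st, q0=0, F={10}): 0:9→0,h→0,u→1 1:9→1,h→2,u→3 2:9→2,h→2,u→4 3:9→3,h→5,u→3 4:9→6,h→7,u→4 5:9→5,h→8,u→7 6:9→8,h→9,u→6 7:9→9,h→8,u→7 8:9→8,h→10,u→8 9:9→8,h→8,u→9 10:9→10,h→10,u→10 (ε-aug+det+¬).
'uuhhh': |S_i|=[18, 17, 13, 7, 3, 1] end={s13} rej; 5/5 deletions ∈↓L.
'uhu99h': N↓-sim [18, 17, 13, 11, 6, 3, 1] end={s13} — reject; 6/6 single-dels accept.
2 minimals (antichain).

A = [uuhhh, uhu99h].


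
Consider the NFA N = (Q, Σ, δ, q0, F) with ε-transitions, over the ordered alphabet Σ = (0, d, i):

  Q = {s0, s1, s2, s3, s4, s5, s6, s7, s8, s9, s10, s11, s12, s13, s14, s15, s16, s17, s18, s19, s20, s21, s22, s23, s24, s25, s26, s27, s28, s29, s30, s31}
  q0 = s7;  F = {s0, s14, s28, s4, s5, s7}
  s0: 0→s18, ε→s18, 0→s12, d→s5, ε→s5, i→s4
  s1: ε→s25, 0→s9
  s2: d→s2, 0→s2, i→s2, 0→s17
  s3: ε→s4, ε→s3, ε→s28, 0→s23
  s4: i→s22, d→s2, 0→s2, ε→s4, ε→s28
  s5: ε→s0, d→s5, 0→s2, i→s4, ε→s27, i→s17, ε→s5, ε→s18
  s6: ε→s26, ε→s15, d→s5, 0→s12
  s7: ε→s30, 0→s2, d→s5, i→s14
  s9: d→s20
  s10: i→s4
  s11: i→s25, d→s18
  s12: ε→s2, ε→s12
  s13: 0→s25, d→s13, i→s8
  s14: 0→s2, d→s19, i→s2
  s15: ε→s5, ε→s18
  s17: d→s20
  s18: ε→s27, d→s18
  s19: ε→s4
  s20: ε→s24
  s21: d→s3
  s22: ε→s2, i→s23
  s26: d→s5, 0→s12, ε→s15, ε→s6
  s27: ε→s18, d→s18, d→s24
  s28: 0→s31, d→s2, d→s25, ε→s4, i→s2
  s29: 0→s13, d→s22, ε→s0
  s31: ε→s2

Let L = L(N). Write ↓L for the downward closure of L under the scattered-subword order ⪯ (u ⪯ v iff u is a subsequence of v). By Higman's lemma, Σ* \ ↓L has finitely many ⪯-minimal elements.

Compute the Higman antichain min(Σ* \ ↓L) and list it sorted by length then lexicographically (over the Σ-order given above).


|Q|=32, |F|=6, |δ|=75 (29 ε).
min D↑ (5 st, q0=0, F={1}): 0:0→1,d→2,i→3 1:0→1,d→1,i→1 2:0→1,d→2,i→4 3:0→1,d→4,i→1 4:0→1,d→1,i→1 [Hopcroft].
'0': |S_i|=[19, 8] end={s12,s17,s18,s2,s20,s24,s27,s31} rej; 1/1 single-dels accept.
'ii': N↓-sim [19, 12, 6] end={s17,s2,s20,s22,s23,s24} rej; 2/2 del acc.
'did': N↓-sim [19, 16, 10, 5] end={s17,s2,s20,s24,s25} ∉↓L; 3/3 deletions ∈↓L.
'idd': N↓-sim [19, 12, 11, 5] end={s17,s2,s20,s24,s25} ∉↓L; 3/3 deletions ∈↓L.
4 minimals (antichain).

A = [0, ii, did, idd].


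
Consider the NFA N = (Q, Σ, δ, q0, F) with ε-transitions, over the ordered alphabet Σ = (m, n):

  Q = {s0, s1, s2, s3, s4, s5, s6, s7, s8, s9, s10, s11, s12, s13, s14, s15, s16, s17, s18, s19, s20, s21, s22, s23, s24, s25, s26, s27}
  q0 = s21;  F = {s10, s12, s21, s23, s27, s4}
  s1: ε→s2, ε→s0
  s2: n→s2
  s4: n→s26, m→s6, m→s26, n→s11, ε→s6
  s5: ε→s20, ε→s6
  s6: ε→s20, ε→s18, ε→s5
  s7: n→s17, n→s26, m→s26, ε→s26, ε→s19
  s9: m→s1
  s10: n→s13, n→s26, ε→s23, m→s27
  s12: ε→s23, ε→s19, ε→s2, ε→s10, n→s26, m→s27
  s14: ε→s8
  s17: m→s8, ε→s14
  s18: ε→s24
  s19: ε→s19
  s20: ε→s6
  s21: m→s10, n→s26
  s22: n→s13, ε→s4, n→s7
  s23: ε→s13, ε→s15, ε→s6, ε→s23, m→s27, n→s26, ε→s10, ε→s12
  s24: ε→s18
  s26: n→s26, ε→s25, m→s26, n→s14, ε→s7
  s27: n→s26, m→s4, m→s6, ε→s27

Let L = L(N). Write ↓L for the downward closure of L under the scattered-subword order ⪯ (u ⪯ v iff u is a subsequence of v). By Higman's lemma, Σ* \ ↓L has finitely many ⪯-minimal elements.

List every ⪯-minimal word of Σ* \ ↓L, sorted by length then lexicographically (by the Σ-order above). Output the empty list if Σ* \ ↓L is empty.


A = [n, mmmm].

|Q|=28, |F|=6, |δ|=58 (31 ε).
min D↑ (5 st, q0=0, F={2}): 0:m→1,n→2 1:m→3,n→2 2:m→2,n→2 3:m→4,n→2 4:m→2,n→2 (ε-aug+det+¬).
'n': N↓-sim [22, 10] end={s11,s13,s14,s17,s19,s2,s25,s26,s7,s8} — reject; 1/1 single-dels accept.
'mmmm': run [22, 21, 15, 14, 12] end={s14,s17,s18,s19,s20,s24,s25,s26,s5,s6,s7,s8} rej; 4/4 del acc.
2 minimals (antichain).


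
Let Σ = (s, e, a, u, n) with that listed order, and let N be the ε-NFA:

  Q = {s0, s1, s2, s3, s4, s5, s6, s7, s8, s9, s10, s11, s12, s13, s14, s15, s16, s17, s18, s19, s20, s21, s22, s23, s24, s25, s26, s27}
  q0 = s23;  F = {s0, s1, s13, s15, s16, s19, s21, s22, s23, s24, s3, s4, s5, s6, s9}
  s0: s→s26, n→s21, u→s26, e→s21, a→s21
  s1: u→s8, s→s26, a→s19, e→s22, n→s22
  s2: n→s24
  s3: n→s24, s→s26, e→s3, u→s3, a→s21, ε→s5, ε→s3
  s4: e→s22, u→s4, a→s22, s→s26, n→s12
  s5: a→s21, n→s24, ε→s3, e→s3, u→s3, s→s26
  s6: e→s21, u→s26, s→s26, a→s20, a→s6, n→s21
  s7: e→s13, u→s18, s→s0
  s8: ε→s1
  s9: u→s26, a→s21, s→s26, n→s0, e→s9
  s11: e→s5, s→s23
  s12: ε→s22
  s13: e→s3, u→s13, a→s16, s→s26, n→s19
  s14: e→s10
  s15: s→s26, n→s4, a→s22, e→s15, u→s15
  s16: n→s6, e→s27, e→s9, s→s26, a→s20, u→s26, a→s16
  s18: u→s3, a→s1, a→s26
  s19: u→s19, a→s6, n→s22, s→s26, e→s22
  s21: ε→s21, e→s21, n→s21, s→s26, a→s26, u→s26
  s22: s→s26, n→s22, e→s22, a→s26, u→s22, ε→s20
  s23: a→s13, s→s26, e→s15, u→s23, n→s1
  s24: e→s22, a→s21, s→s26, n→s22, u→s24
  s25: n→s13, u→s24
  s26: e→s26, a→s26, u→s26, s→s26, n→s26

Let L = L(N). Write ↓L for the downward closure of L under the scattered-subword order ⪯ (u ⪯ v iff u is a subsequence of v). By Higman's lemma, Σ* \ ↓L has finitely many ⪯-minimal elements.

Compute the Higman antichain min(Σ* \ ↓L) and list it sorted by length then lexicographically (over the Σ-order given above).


|Q|=28, |F|=15, |δ|=102 (7 ε).
min D↑ (15 st, q0=0, F={1}): 0:s→1,e→2,a→3,u→0,n→4 1:s→1,e→1,a→1,u→1,n→1 2:s→1,e→2,a→5,u→2,n→6 3:s→1,e→7,a→8,u→3,n→9 4:s→1,e→5,a→9,u→4,n→5 5:s→1,e→5,a→1,u→5,n→5 6:s→1,e→5,a→5,u→6,n→5 7:s→1,e→7,a→10,u→7,n→11 8:s→1,e→12,a→8,u→1,n→13 9:s→1,e→5,a→13,u→9,n→5 10:s→1,e→10,a→1,u→1,n→10 11:s→1,e→5,a→10,u→11,n→5 12:s→1,e→12,a→10,u→1,n→14 13:s→1,e→10,a→13,u→1,n→10 14:s→1,e→10,a→10,u→1,n→10 (ε-aug+det+¬).
's': N↓-sim [20, 1] end={s26} — reject; 1/1 deletions ∈↓L.
'eaa': N↓-sim [20, 13, 4, 1] end={s26} — reject; 3/3 deletions ∈↓L.
'aau': run [20, 14, 8, 1] end={s26} — reject; 3/3 deletions ∈↓L.
'nea': N↓-sim [20, 12, 4, 1] end={s26} — reject; 3/3 deletions ∈↓L.
'nna': N↓-sim [20, 12, 5, 1] end={s26} rej; 3/3 del acc.
5 obstructions.

A = [s, eaa, aau, nea, nna].


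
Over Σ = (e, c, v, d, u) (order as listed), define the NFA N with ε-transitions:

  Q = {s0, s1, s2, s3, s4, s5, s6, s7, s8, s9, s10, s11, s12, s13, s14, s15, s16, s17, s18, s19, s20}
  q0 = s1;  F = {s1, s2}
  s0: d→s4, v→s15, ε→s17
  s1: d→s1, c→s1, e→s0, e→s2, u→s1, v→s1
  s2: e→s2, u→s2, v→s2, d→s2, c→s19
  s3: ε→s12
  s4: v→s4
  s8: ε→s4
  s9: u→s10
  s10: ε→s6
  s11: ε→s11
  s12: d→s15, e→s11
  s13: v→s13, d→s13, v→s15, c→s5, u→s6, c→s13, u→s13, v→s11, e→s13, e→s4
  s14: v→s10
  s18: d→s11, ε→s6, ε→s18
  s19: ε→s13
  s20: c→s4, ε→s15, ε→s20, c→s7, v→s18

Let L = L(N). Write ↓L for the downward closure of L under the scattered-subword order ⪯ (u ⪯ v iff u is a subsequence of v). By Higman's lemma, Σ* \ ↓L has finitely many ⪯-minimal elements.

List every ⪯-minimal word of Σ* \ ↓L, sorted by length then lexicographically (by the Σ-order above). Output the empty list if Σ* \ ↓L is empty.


min(Σ*\↓L) = [ec].

|Q|=21, |F|=2, |δ|=42 (10 ε).
min D↑ (3 st, q0=0, F={2}): 0:e→1,c→0,v→0,d→0,u→0 1:e→1,c→2,v→1,d→1,u→1 2:e→2,c→2,v→2,d→2,u→2.
'ec': |S_i|=[11, 10, 7] end={s11,s13,s15,s19,s4,s5,s6} rej; 2/2 single-dels accept.
1 minimals (antichain).


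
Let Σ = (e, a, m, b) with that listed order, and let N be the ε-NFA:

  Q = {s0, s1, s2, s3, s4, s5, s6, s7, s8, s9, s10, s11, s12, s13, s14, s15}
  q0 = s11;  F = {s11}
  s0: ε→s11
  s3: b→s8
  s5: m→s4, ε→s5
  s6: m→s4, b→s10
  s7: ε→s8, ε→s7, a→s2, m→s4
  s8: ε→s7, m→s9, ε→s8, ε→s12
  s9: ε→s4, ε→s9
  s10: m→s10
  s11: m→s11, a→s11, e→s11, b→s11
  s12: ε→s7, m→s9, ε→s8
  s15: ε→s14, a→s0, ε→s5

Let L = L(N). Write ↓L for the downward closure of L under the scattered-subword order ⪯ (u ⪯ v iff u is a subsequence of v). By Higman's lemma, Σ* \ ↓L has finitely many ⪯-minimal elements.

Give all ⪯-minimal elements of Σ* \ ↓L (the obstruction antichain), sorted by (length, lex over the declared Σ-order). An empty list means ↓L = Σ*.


min(Σ*\↓L) = [].

|Q|=16, |F|=1, |δ|=27 (13 ε).
min D↑ (1 st, q0=0, F={}): 0:e→0,a→0,m→0,b→0 [Hopcroft].
L(D↑) = ∅ ⇒ ↓L = Σ*.


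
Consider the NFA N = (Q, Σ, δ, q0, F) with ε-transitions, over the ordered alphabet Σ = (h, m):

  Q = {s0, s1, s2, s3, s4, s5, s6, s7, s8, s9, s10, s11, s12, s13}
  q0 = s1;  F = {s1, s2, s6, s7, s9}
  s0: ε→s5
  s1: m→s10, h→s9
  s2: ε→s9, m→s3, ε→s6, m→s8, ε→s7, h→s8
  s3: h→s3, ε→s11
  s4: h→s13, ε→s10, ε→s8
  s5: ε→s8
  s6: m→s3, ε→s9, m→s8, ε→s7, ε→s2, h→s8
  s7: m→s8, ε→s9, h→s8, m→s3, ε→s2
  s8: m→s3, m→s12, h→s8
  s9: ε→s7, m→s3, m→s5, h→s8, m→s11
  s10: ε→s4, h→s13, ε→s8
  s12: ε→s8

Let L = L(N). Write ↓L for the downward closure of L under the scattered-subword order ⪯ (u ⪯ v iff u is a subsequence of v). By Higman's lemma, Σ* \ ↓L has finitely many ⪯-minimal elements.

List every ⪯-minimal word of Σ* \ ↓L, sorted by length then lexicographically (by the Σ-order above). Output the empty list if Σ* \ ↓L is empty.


Antichain: [m, hh].

|Q|=14, |F|=5, |δ|=38 (17 ε).
min D↑ (3 st, q0=0, F={2}): 0:h→1,m→2 1:h→2,m→2 2:h→2,m→2 [Hopcroft].
'm': |S_i|=[13, 8] end={s10,s11,s12,s13,s3,s4,s5,s8} — reject; 1/1 del acc.
'hh': |S_i|=[13, 10, 4] end={s11,s12,s3,s8} rej; 2/2 del acc.
2 obstructions.


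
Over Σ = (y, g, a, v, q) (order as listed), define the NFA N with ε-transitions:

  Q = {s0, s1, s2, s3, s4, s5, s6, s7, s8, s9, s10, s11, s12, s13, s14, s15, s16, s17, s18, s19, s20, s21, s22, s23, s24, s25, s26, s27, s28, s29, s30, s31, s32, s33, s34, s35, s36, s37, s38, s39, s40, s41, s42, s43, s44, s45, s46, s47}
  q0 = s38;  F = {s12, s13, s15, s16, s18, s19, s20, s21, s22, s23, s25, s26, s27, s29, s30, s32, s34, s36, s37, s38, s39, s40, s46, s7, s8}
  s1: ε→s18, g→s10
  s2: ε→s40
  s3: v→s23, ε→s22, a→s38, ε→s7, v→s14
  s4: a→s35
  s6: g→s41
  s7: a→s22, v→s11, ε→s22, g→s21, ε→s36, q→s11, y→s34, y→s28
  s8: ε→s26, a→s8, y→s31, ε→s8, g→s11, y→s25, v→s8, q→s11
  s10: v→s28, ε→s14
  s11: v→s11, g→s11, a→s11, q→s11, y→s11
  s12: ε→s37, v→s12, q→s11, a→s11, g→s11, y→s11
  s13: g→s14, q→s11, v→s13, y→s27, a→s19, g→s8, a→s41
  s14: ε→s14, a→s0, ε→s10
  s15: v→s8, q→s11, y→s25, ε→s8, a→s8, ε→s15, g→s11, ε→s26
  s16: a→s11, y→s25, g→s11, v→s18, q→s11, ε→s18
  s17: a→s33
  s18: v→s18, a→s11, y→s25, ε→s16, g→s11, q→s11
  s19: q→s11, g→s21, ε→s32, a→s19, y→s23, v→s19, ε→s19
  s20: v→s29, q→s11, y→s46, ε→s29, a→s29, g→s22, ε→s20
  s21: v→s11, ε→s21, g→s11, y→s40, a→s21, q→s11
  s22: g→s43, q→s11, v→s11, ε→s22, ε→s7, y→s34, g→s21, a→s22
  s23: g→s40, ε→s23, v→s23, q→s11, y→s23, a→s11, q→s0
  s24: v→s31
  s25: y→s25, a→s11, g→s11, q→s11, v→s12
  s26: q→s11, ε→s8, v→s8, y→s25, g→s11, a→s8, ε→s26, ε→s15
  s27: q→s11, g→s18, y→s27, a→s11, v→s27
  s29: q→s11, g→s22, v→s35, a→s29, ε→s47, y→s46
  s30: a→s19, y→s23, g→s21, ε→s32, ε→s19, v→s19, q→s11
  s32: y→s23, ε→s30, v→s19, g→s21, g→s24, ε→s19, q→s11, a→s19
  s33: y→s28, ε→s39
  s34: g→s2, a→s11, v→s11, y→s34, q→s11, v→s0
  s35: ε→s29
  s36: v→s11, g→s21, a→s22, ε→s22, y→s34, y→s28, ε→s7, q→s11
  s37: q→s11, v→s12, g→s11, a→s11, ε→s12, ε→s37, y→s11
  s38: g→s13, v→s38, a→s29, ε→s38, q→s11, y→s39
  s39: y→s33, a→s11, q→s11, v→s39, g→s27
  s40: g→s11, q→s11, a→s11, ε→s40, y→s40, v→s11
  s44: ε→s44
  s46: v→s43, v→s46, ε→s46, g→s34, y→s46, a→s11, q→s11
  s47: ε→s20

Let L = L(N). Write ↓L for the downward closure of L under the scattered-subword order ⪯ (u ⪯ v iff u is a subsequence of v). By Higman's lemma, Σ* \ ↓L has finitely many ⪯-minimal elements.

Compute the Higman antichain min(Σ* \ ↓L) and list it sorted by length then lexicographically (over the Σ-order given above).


min(Σ*\↓L) = [q, ya, ggg, agv, ggyvy].

|Q|=48, |F|=25, |δ|=195 (44 ε).
min D↑ (17 st, q0=0, F={4}): 0:y→1,g→2,a→3,v→0,q→4 1:y→1,g→5,a→4,v→1,q→4 2:y→5,g→6,a→7,v→2,q→4 3:y→8,g→9,a→3,v→3,q→4 4:y→4,g→4,a→4,v→4,q→4 5:y→5,g→10,a→4,v→5,q→4 6:y→11,g→4,a→6,v→6,q→4 7:y→12,g→13,a→7,v→7,q→4 8:y→8,g→14,a→4,v→8,q→4 9:y→14,g→13,a→9,v→4,q→4 10:y→11,g→4,a→4,v→10,q→4 11:y→11,g→4,a→4,v→15,q→4 12:y→12,g→16,a→4,v→12,q→4 13:y→16,g→4,a→13,v→4,q→4 14:y→14,g→16,a→4,v→4,q→4 15:y→4,g→4,a→4,v→15,q→4 16:y→16,g→4,a→4,v→4,q→4.
'q': |S_i|=[38, 2] end={s0,s11} ∉↓L; 1/1 del acc.
'ya': |S_i|=[38, 18, 1] end={s11} rej; 2/2 single-dels accept.
'ggg': run [38, 30, 19, 1] end={s11} rej; 3/3 deletions ∈↓L.
'agv': |S_i|=[38, 29, 13, 3] end={s0,s11,s31} — reject; 3/3 single-dels accept.
'ggyvy': run [38, 30, 19, 6, 3, 1] end={s11} rej; 5/5 del acc.
5 obstructions.
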